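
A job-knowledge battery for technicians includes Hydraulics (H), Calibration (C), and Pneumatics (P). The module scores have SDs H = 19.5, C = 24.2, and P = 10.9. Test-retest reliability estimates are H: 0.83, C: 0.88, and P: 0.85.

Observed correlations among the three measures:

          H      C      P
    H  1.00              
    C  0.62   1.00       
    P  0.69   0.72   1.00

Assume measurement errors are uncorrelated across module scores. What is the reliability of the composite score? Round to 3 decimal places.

Var(H+C+P) = 19.5² + 24.2² + 10.9² + 2·[19.5·24.2·0.62 + 19.5·10.9·0.69 + 24.2·10.9·0.72] = 1084.7 + 1258.32 = 2343.02.
Because errors are independent across components, Cov(Tᵢ,Tⱼ) = Cov(Xᵢ,Xⱼ); the off-diagonal part of the true-score variance is the same as above.
True-score variance = [19.5²·0.83 + 24.2²·0.88 + 10.9²·0.85] + 1258.32 = 931.959 + 1258.32 = 2190.28.
Reliability = 2190.28 / 2343.02 = 0.935.

0.935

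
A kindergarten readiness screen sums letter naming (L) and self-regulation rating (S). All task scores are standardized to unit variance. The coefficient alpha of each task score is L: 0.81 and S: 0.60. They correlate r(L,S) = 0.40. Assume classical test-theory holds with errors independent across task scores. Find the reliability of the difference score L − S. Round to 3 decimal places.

Var(L−S) = 1 + 1 − 2·0.40 = 2 − 0.8 = 1.2.
Under uncorrelated errors the observed covariances equal the true-score covariances, so only the own-variance terms attenuate.
True-score variance = [0.81 + 0.60] − 0.8 = 1.41 − 0.8 = 0.61.
Reliability = 0.61 / 1.2 = 0.508.

0.508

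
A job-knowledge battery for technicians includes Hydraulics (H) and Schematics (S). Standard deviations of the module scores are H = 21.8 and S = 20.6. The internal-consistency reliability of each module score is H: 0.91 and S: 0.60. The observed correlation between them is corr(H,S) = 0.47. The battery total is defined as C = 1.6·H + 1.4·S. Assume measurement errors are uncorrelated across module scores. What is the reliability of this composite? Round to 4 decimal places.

Var(C) = 1.6²·21.8² + 1.4²·20.6² + 2·[2.24·21.8·20.6·0.47] = 2048.36 + 945.583 = 2993.94.
With uncorrelated errors the cross-covariances are all true-score covariance, so they carry over unchanged; only the diagonal terms shrink to ρᵢσᵢ².
True-score variance = [1.6²·21.8²·0.91 + 1.4²·20.6²·0.60] + 945.583 = 1606.17 + 945.583 = 2551.75.
Reliability = 2551.75 / 2993.94 = 0.8523.

0.8523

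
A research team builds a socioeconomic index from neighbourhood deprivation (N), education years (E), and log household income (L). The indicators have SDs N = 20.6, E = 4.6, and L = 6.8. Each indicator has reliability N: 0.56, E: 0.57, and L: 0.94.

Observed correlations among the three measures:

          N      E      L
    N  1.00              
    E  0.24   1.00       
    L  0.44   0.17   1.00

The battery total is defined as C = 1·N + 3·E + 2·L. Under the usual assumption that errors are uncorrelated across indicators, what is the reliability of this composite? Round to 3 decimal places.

Var(C) = 20.6² + 3²·4.6² + 2²·6.8² + 2·[3·20.6·4.6·0.24 + 2·20.6·6.8·0.44 + 6·4.6·6.8·0.17] = 799.76 + 446.806 = 1246.57.
With uncorrelated errors the cross-covariances are all true-score covariance, so they carry over unchanged; only the diagonal terms shrink to ρᵢσᵢ².
True-score variance = [20.6²·0.56 + 3²·4.6²·0.57 + 2²·6.8²·0.94] + 446.806 = 520.055 + 446.806 = 966.861.
Reliability = 966.861 / 1246.57 = 0.776.

0.776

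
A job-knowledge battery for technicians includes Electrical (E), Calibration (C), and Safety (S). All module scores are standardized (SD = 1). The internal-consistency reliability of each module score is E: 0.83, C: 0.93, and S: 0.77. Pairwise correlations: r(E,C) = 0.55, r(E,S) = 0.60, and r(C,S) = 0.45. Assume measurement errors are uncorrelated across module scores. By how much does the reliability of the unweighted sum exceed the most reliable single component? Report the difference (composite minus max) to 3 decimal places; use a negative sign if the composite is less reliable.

Var(sum) = 3 + 3.2 = 6.2; true-score variance = 2.53 + 3.2 = 5.73; composite reliability = 0.9242.
Max component reliability = 0.9300.
Difference = 0.9242 − 0.9300 = -0.006.

-0.006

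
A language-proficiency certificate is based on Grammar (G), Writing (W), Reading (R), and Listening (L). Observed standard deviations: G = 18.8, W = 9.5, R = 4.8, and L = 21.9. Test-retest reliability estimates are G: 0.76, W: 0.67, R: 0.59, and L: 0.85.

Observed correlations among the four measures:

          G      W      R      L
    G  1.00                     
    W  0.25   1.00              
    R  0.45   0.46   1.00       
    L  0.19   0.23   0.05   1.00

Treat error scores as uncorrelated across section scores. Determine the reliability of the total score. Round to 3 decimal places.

0.862

Var(G+W+R+L) = 18.8² + 9.5² + 4.8² + 21.9² + 2·[18.8·9.5·0.25 + 18.8·4.8·0.45 + 18.8·21.9·0.19 + 9.5·4.8·0.46 + 9.5·21.9·0.23 + 4.8·21.9·0.05] = 946.34 + 475.137 = 1421.48.
Under uncorrelated errors the observed covariances equal the true-score covariances, so only the own-variance terms attenuate.
True-score variance = [18.8²·0.76 + 9.5²·0.67 + 4.8²·0.59 + 21.9²·0.85] + 475.137 = 750.344 + 475.137 = 1225.48.
Reliability = 1225.48 / 1421.48 = 0.862.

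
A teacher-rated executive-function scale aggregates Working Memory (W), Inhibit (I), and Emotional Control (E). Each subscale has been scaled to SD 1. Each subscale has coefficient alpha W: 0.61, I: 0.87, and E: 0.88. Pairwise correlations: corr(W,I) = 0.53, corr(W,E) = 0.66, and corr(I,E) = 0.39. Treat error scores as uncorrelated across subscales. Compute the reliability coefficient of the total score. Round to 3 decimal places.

0.896

Var(W+I+E) = 3 + 2·[0.53 + 0.66 + 0.39] = 3 + 3.16 = 6.16.
Because errors are independent across components, Cov(Tᵢ,Tⱼ) = Cov(Xᵢ,Xⱼ); the off-diagonal part of the true-score variance is the same as above.
True-score variance = [0.61 + 0.87 + 0.88] + 3.16 = 2.36 + 3.16 = 5.52.
Reliability = 5.52 / 6.16 = 0.896.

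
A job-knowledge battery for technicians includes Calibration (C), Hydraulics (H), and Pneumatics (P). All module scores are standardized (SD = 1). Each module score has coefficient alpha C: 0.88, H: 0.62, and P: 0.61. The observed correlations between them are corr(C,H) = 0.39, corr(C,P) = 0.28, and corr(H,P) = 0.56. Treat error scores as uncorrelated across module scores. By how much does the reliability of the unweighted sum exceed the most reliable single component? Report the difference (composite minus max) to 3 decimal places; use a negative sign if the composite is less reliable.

-0.043

Var(sum) = 3 + 2.46 = 5.46; true-score variance = 2.11 + 2.46 = 4.57; composite reliability = 0.8370.
Max component reliability = 0.8800.
Difference = 0.8370 − 0.8800 = -0.043.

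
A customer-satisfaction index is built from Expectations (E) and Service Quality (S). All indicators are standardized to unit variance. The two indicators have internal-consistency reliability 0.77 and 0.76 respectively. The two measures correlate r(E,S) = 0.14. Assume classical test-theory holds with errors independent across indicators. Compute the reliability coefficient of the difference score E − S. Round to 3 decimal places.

Var(E−S) = 1 + 1 − 2·0.14 = 2 − 0.28 = 1.72.
With uncorrelated errors the cross-covariances are all true-score covariance, so they carry over unchanged; only the diagonal terms shrink to ρᵢσᵢ².
True-score variance = [0.77 + 0.76] − 0.28 = 1.53 − 0.28 = 1.25.
Reliability = 1.25 / 1.72 = 0.727.

0.727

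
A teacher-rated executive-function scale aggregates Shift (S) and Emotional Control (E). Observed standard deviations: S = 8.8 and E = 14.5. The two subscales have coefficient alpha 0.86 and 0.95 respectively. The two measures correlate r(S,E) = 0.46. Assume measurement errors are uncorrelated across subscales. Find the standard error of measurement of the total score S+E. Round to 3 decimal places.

Var(total) = 287.69 + 117.392 = 405.082.
True-score variance = 266.336 + 117.392 = 383.728, so reliability = 0.9473.
Error variance = 405.082 − 383.728 = 21.3541; SEM = √21.3541 = 4.621.

4.621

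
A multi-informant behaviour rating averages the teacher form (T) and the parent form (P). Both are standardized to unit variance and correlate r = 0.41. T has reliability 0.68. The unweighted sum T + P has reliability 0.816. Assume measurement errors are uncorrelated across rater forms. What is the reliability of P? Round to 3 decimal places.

Var(T+P) = 2 + 2·0.41 = 2.820.
True-score variance = ρ_T + ρ_P + 2·0.41, so 0.816 = (0.68 + ρ_P + 0.82) / 2.820.
ρ_P = 0.816·2.820 − 0.68 − 0.82 = 0.801.

0.801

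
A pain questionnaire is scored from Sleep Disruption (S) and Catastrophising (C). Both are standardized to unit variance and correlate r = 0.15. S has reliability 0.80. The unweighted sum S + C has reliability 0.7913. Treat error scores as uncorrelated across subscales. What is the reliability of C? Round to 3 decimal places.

0.720

Var(S+C) = 2 + 2·0.15 = 2.300.
True-score variance = ρ_S + ρ_C + 2·0.15, so 0.7913 = (0.80 + ρ_C + 0.30) / 2.300.
ρ_C = 0.7913·2.300 − 0.80 − 0.30 = 0.720.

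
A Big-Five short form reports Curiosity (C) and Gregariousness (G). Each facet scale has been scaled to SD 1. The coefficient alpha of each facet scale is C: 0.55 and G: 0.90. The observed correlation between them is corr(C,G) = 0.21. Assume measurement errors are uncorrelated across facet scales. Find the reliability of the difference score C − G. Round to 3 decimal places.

0.652

Var(C−G) = 1 + 1 − 2·0.21 = 2 − 0.42 = 1.58.
Under uncorrelated errors the observed covariances equal the true-score covariances, so only the own-variance terms attenuate.
True-score variance = [0.55 + 0.90] − 0.42 = 1.45 − 0.42 = 1.03.
Reliability = 1.03 / 1.58 = 0.652.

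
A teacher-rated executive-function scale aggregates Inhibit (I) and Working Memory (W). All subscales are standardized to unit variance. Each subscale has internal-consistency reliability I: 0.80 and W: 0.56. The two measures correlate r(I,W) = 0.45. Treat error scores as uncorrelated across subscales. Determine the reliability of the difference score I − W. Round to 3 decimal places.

Var(I−W) = 1 + 1 − 2·0.45 = 2 − 0.9 = 1.1.
Because errors are independent across components, Cov(Tᵢ,Tⱼ) = Cov(Xᵢ,Xⱼ); the off-diagonal part of the true-score variance is the same as above.
True-score variance = [0.80 + 0.56] − 0.9 = 1.36 − 0.9 = 0.46.
Reliability = 0.46 / 1.1 = 0.418.

0.418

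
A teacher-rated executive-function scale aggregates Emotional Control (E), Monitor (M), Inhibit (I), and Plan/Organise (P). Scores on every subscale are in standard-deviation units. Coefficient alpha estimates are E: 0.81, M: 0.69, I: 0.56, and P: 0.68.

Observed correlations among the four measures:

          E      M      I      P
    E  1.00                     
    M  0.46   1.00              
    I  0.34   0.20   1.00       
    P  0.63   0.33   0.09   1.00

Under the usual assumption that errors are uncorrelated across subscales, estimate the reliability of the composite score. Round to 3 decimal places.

0.844

Var(E+M+I+P) = 4 + 2·[0.46 + 0.34 + 0.63 + 0.20 + 0.33 + 0.09] = 4 + 4.1 = 8.1.
Under uncorrelated errors the observed covariances equal the true-score covariances, so only the own-variance terms attenuate.
True-score variance = [0.81 + 0.69 + 0.56 + 0.68] + 4.1 = 2.74 + 4.1 = 6.84.
Reliability = 6.84 / 8.1 = 0.844.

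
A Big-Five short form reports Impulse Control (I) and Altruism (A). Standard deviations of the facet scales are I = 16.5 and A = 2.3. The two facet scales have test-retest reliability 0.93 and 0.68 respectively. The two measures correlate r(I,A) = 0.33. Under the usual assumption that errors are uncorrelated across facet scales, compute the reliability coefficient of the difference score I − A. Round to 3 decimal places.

0.918

Var(I−A) = 16.5² + 2.3² − 2·16.5·2.3·0.33 = 277.54 − 25.047 = 252.493.
Under uncorrelated errors the observed covariances equal the true-score covariances, so only the own-variance terms attenuate.
True-score variance = [16.5²·0.93 + 2.3²·0.68] − 25.047 = 256.79 − 25.047 = 231.743.
Reliability = 231.743 / 252.493 = 0.918.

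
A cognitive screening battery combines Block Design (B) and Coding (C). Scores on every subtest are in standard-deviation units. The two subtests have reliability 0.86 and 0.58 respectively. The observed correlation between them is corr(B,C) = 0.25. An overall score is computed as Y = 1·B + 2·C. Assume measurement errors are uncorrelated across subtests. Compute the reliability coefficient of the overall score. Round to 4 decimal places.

0.6967

Var(Y) = 1 + 2² + 2·[2·0.25] = 5 + 1 = 6.
With uncorrelated errors the cross-covariances are all true-score covariance, so they carry over unchanged; only the diagonal terms shrink to ρᵢσᵢ².
True-score variance = [0.86 + 2²·0.58] + 1 = 3.18 + 1 = 4.18.
Reliability = 4.18 / 6 = 0.6967.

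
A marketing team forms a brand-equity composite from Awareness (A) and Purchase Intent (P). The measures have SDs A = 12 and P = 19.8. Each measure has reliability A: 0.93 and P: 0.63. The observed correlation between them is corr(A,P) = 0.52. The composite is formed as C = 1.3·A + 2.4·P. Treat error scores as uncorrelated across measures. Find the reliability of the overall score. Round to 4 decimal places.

Var(C) = 1.3²·12² + 2.4²·19.8² + 2·[3.12·12·19.8·0.52] = 2501.51 + 770.964 = 3272.47.
With uncorrelated errors the cross-covariances are all true-score covariance, so they carry over unchanged; only the diagonal terms shrink to ρᵢσᵢ².
True-score variance = [1.3²·12²·0.93 + 2.4²·19.8²·0.63] + 770.964 = 1648.96 + 770.964 = 2419.92.
Reliability = 2419.92 / 3272.47 = 0.7395.

0.7395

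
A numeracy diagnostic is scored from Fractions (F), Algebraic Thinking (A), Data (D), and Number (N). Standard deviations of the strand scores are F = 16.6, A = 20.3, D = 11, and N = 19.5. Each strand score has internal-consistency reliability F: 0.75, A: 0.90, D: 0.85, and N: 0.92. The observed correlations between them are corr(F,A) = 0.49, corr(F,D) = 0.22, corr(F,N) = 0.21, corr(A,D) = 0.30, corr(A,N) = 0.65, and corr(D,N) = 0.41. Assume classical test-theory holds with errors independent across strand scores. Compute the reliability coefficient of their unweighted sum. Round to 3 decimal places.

0.938

Var(F+A+D+N) = 16.6² + 20.3² + 11² + 19.5² + 2·[16.6·20.3·0.49 + 16.6·11·0.22 + 16.6·19.5·0.21 + 20.3·11·0.30 + 20.3·19.5·0.65 + 11·19.5·0.41] = 1188.9 + 1371.01 = 2559.91.
Under uncorrelated errors the observed covariances equal the true-score covariances, so only the own-variance terms attenuate.
True-score variance = [16.6²·0.75 + 20.3²·0.90 + 11²·0.85 + 19.5²·0.92] + 1371.01 = 1030.23 + 1371.01 = 2401.24.
Reliability = 2401.24 / 2559.91 = 0.938.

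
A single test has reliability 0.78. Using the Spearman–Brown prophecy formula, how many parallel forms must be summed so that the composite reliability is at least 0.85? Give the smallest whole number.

2

k ≥ ρ*(1−ρ₁)/(ρ₁(1−ρ*)) = 0.85·0.22 / (0.78·0.15) = 1.598.
Smallest integer k = 2.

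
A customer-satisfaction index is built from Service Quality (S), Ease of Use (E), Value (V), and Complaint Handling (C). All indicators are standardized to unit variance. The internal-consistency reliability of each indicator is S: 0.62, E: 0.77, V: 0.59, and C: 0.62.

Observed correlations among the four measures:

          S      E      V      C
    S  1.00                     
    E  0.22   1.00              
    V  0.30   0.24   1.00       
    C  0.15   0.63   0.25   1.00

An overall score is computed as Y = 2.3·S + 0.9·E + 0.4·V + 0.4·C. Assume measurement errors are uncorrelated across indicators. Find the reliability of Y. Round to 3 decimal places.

0.738

Var(Y) = 2.3² + 0.9² + 0.4² + 0.4² + 2·[2.07·0.22 + 0.92·0.30 + 0.92·0.15 + 0.36·0.24 + 0.36·0.63 + 0.16·0.25] = 6.42 + 2.4452 = 8.8652.
Because errors are independent across components, Cov(Tᵢ,Tⱼ) = Cov(Xᵢ,Xⱼ); the off-diagonal part of the true-score variance is the same as above.
True-score variance = [2.3²·0.62 + 0.9²·0.77 + 0.4²·0.59 + 0.4²·0.62] + 2.4452 = 4.0971 + 2.4452 = 6.5423.
Reliability = 6.5423 / 8.8652 = 0.738.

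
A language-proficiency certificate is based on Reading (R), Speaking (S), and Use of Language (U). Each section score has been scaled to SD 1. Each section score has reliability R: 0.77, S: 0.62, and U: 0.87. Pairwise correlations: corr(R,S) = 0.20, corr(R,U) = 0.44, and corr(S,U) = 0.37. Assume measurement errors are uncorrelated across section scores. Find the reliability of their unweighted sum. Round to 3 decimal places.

Var(R+S+U) = 3 + 2·[0.20 + 0.44 + 0.37] = 3 + 2.02 = 5.02.
With uncorrelated errors the cross-covariances are all true-score covariance, so they carry over unchanged; only the diagonal terms shrink to ρᵢσᵢ².
True-score variance = [0.77 + 0.62 + 0.87] + 2.02 = 2.26 + 2.02 = 4.28.
Reliability = 4.28 / 5.02 = 0.853.

0.853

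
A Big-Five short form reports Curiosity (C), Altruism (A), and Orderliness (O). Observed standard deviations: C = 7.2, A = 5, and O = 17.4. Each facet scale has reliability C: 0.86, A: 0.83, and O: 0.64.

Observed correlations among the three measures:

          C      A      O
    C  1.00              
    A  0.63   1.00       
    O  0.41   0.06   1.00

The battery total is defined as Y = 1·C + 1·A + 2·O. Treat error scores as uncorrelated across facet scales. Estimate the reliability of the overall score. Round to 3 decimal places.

Var(Y) = 7.2² + 5² + 2²·17.4² + 2·[7.2·5·0.63 + 2·7.2·17.4·0.41 + 2·5·17.4·0.06] = 1287.88 + 271.699 = 1559.58.
Under uncorrelated errors the observed covariances equal the true-score covariances, so only the own-variance terms attenuate.
True-score variance = [7.2²·0.86 + 5²·0.83 + 2²·17.4²·0.64] + 271.699 = 840.398 + 271.699 = 1112.1.
Reliability = 1112.1 / 1559.58 = 0.713.

0.713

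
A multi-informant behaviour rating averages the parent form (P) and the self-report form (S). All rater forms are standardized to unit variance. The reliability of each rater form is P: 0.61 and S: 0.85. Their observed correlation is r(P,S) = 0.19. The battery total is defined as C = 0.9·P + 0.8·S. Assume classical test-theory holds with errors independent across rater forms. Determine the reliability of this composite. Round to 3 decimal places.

0.761

Var(C) = 0.9² + 0.8² + 2·[0.72·0.19] = 1.45 + 0.2736 = 1.7236.
With uncorrelated errors the cross-covariances are all true-score covariance, so they carry over unchanged; only the diagonal terms shrink to ρᵢσᵢ².
True-score variance = [0.9²·0.61 + 0.8²·0.85] + 0.2736 = 1.0381 + 0.2736 = 1.3117.
Reliability = 1.3117 / 1.7236 = 0.761.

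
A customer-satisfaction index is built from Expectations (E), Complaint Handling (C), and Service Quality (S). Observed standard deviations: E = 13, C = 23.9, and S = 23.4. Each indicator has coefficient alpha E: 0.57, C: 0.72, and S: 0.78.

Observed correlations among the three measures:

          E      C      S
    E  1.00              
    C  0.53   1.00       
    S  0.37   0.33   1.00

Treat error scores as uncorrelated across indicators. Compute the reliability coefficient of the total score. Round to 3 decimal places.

Var(E+C+S) = 13² + 23.9² + 23.4² + 2·[13·23.9·0.53 + 13·23.4·0.37 + 23.9·23.4·0.33] = 1287.77 + 923.562 = 2211.33.
Because errors are independent across components, Cov(Tᵢ,Tⱼ) = Cov(Xᵢ,Xⱼ); the off-diagonal part of the true-score variance is the same as above.
True-score variance = [13²·0.57 + 23.9²·0.72 + 23.4²·0.78] + 923.562 = 934.698 + 923.562 = 1858.26.
Reliability = 1858.26 / 2211.33 = 0.840.

0.840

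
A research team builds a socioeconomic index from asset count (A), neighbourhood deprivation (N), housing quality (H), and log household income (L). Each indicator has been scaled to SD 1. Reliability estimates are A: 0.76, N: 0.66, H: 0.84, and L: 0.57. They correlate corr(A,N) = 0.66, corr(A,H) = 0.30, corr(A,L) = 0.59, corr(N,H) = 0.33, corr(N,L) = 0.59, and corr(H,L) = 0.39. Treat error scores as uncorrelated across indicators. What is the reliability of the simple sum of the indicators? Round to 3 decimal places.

Var(A+N+H+L) = 4 + 2·[0.66 + 0.30 + 0.59 + 0.33 + 0.59 + 0.39] = 4 + 5.72 = 9.72.
Under uncorrelated errors the observed covariances equal the true-score covariances, so only the own-variance terms attenuate.
True-score variance = [0.76 + 0.66 + 0.84 + 0.57] + 5.72 = 2.83 + 5.72 = 8.55.
Reliability = 8.55 / 9.72 = 0.880.

0.880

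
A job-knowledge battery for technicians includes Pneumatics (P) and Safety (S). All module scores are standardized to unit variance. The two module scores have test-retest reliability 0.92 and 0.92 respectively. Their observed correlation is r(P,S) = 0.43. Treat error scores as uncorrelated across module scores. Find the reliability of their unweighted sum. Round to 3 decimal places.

0.944

Var(P+S) = 2 + 2·[0.43] = 2 + 0.86 = 2.86.
Under uncorrelated errors the observed covariances equal the true-score covariances, so only the own-variance terms attenuate.
True-score variance = [0.92 + 0.92] + 0.86 = 1.84 + 0.86 = 2.7.
Reliability = 2.7 / 2.86 = 0.944.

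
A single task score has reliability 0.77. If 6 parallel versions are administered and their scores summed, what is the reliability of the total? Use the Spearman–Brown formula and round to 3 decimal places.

0.953

ρ_k = kρ / (1 + (k−1)ρ) = 6·0.77 / (1 + 5·0.77) = 4.620 / 4.850 = 0.953.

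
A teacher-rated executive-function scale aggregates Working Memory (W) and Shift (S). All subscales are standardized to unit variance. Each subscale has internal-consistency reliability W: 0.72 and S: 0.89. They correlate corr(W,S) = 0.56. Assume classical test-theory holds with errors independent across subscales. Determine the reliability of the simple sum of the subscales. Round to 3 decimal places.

0.875

Var(W+S) = 2 + 2·[0.56] = 2 + 1.12 = 3.12.
Because errors are independent across components, Cov(Tᵢ,Tⱼ) = Cov(Xᵢ,Xⱼ); the off-diagonal part of the true-score variance is the same as above.
True-score variance = [0.72 + 0.89] + 1.12 = 1.61 + 1.12 = 2.73.
Reliability = 2.73 / 3.12 = 0.875.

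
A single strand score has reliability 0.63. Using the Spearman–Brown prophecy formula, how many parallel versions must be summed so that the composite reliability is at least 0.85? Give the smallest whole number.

4

k ≥ ρ*(1−ρ₁)/(ρ₁(1−ρ*)) = 0.85·0.37 / (0.63·0.15) = 3.328.
Smallest integer k = 4.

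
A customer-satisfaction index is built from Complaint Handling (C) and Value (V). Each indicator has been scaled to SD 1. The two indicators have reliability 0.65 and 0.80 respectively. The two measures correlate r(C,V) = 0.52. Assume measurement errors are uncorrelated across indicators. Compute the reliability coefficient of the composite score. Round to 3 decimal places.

0.819

Var(C+V) = 2 + 2·[0.52] = 2 + 1.04 = 3.04.
With uncorrelated errors the cross-covariances are all true-score covariance, so they carry over unchanged; only the diagonal terms shrink to ρᵢσᵢ².
True-score variance = [0.65 + 0.80] + 1.04 = 1.45 + 1.04 = 2.49.
Reliability = 2.49 / 3.04 = 0.819.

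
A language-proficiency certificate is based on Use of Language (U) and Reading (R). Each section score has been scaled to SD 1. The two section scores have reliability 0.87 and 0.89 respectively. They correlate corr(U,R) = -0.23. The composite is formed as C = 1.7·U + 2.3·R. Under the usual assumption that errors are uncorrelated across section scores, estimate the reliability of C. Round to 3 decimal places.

0.850

Var(C) = 1.7² + 2.3² + 2·[3.91·(-0.23)] = 8.18 − 1.7986 = 6.3814.
Under uncorrelated errors the observed covariances equal the true-score covariances, so only the own-variance terms attenuate.
True-score variance = [1.7²·0.87 + 2.3²·0.89] − 1.7986 = 7.2224 − 1.7986 = 5.4238.
Reliability = 5.4238 / 6.3814 = 0.850.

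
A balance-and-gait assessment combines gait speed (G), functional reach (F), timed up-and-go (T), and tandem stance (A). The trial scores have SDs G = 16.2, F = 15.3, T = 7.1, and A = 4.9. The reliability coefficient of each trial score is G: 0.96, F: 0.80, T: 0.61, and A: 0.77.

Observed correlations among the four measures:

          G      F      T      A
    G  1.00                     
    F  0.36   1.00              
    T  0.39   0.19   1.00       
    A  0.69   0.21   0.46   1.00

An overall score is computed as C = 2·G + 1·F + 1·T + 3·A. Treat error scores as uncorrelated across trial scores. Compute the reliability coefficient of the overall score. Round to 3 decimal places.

0.947

Var(C) = 2²·16.2² + 15.3² + 7.1² + 3²·4.9² + 2·[2·16.2·15.3·0.36 + 2·16.2·7.1·0.39 + 6·16.2·4.9·0.69 + 15.3·7.1·0.19 + 3·15.3·4.9·0.21 + 3·7.1·4.9·0.46] = 1550.35 + 1425.38 = 2975.73.
Because errors are independent across components, Cov(Tᵢ,Tⱼ) = Cov(Xᵢ,Xⱼ); the off-diagonal part of the true-score variance is the same as above.
True-score variance = [2²·16.2²·0.96 + 15.3²·0.80 + 7.1²·0.61 + 3²·4.9²·0.77] + 1425.38 = 1392.18 + 1425.38 = 2817.56.
Reliability = 2817.56 / 2975.73 = 0.947.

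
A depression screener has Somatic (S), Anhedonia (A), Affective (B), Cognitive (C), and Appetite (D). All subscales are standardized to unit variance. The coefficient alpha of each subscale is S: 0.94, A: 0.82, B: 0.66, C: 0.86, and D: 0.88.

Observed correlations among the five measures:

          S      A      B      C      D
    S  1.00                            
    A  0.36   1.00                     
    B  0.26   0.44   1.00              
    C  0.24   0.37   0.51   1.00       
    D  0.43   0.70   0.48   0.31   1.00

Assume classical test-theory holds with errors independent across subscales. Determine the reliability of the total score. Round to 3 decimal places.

Var(S+A+B+C+D) = 5 + 2·[0.36 + 0.26 + 0.24 + 0.43 + 0.44 + 0.37 + 0.70 + 0.51 + 0.48 + 0.31] = 5 + 8.2 = 13.2.
Because errors are independent across components, Cov(Tᵢ,Tⱼ) = Cov(Xᵢ,Xⱼ); the off-diagonal part of the true-score variance is the same as above.
True-score variance = [0.94 + 0.82 + 0.66 + 0.86 + 0.88] + 8.2 = 4.16 + 8.2 = 12.36.
Reliability = 12.36 / 13.2 = 0.936.

0.936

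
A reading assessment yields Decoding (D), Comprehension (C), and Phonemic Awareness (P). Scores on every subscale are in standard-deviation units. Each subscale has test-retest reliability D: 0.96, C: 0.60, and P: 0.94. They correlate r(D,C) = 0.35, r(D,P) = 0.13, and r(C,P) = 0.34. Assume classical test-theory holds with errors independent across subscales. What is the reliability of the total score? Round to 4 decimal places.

Var(D+C+P) = 3 + 2·[0.35 + 0.13 + 0.34] = 3 + 1.64 = 4.64.
Because errors are independent across components, Cov(Tᵢ,Tⱼ) = Cov(Xᵢ,Xⱼ); the off-diagonal part of the true-score variance is the same as above.
True-score variance = [0.96 + 0.60 + 0.94] + 1.64 = 2.5 + 1.64 = 4.14.
Reliability = 4.14 / 4.64 = 0.8922.

0.8922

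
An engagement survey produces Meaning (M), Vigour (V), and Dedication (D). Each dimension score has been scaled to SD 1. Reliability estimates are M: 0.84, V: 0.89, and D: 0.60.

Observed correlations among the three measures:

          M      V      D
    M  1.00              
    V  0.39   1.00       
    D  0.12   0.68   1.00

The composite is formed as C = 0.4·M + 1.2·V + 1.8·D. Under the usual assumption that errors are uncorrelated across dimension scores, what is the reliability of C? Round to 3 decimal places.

Var(C) = 0.4² + 1.2² + 1.8² + 2·[0.48·0.39 + 0.72·0.12 + 2.16·0.68] = 4.84 + 3.4848 = 8.3248.
Because errors are independent across components, Cov(Tᵢ,Tⱼ) = Cov(Xᵢ,Xⱼ); the off-diagonal part of the true-score variance is the same as above.
True-score variance = [0.4²·0.84 + 1.2²·0.89 + 1.8²·0.60] + 3.4848 = 3.36 + 3.4848 = 6.8448.
Reliability = 6.8448 / 8.3248 = 0.822.

0.822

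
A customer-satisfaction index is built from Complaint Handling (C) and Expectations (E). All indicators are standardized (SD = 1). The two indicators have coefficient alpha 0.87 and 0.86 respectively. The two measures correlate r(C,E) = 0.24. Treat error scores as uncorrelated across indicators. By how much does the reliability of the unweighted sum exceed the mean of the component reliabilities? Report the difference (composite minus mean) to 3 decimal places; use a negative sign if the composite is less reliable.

0.026

Var(sum) = 2 + 0.48 = 2.48; true-score variance = 1.73 + 0.48 = 2.21; composite reliability = 0.8911.
Mean component reliability = 0.8650.
Difference = 0.8911 − 0.8650 = 0.026.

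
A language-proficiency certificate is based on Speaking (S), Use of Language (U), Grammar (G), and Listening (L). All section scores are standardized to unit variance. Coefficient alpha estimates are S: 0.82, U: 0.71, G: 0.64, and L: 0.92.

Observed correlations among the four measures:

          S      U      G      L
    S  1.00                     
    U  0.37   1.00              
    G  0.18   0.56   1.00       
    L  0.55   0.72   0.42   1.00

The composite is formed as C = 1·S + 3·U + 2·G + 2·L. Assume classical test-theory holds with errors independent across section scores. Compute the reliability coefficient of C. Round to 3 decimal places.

Var(C) = 1 + 3² + 2² + 2² + 2·[3·0.37 + 2·0.18 + 2·0.55 + 6·0.56 + 6·0.72 + 4·0.42] = 18 + 23.86 = 41.86.
Because errors are independent across components, Cov(Tᵢ,Tⱼ) = Cov(Xᵢ,Xⱼ); the off-diagonal part of the true-score variance is the same as above.
True-score variance = [0.82 + 3²·0.71 + 2²·0.64 + 2²·0.92] + 23.86 = 13.45 + 23.86 = 37.31.
Reliability = 37.31 / 41.86 = 0.891.

0.891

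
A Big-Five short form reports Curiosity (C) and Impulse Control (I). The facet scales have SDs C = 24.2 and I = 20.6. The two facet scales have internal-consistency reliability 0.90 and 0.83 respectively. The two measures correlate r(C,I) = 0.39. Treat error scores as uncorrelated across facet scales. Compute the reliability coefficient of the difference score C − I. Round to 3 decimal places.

0.790

Var(C−I) = 24.2² + 20.6² − 2·24.2·20.6·0.39 = 1010 − 388.846 = 621.154.
With uncorrelated errors the cross-covariances are all true-score covariance, so they carry over unchanged; only the diagonal terms shrink to ρᵢσᵢ².
True-score variance = [24.2²·0.90 + 20.6²·0.83] − 388.846 = 879.295 − 388.846 = 490.449.
Reliability = 490.449 / 621.154 = 0.790.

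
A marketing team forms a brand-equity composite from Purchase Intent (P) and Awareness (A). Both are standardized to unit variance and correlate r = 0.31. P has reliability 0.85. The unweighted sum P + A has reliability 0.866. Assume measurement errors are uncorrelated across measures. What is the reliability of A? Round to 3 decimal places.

Var(P+A) = 2 + 2·0.31 = 2.620.
True-score variance = ρ_P + ρ_A + 2·0.31, so 0.866 = (0.85 + ρ_A + 0.62) / 2.620.
ρ_A = 0.866·2.620 − 0.85 − 0.62 = 0.799.

0.799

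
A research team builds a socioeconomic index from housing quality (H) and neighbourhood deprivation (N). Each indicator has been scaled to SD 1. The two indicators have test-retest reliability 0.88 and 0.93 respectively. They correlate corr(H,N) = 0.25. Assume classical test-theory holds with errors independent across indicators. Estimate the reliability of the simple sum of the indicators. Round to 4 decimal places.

Var(H+N) = 2 + 2·[0.25] = 2 + 0.5 = 2.5.
Because errors are independent across components, Cov(Tᵢ,Tⱼ) = Cov(Xᵢ,Xⱼ); the off-diagonal part of the true-score variance is the same as above.
True-score variance = [0.88 + 0.93] + 0.5 = 1.81 + 0.5 = 2.31.
Reliability = 2.31 / 2.5 = 0.9240.

0.9240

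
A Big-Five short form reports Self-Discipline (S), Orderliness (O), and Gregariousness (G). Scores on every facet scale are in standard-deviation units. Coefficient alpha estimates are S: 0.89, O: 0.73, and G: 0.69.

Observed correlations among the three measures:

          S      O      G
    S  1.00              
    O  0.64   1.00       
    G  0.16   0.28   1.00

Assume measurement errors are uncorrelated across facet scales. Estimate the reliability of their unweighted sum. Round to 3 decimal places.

0.866

Var(S+O+G) = 3 + 2·[0.64 + 0.16 + 0.28] = 3 + 2.16 = 5.16.
Under uncorrelated errors the observed covariances equal the true-score covariances, so only the own-variance terms attenuate.
True-score variance = [0.89 + 0.73 + 0.69] + 2.16 = 2.31 + 2.16 = 4.47.
Reliability = 4.47 / 5.16 = 0.866.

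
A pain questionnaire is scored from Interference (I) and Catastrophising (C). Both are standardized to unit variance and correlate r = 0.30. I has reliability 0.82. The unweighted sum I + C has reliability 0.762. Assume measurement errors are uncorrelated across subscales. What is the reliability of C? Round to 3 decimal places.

Var(I+C) = 2 + 2·0.30 = 2.600.
True-score variance = ρ_I + ρ_C + 2·0.30, so 0.762 = (0.82 + ρ_C + 0.60) / 2.600.
ρ_C = 0.762·2.600 − 0.82 − 0.60 = 0.561.

0.561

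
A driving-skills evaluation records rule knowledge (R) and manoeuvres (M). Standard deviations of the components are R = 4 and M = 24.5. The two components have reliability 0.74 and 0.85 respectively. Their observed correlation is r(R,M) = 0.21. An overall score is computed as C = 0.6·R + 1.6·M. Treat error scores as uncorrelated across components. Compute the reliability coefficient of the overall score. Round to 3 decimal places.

Var(C) = 0.6²·4² + 1.6²·24.5² + 2·[0.96·4·24.5·0.21] = 1542.4 + 39.5136 = 1581.91.
Under uncorrelated errors the observed covariances equal the true-score covariances, so only the own-variance terms attenuate.
True-score variance = [0.6²·4²·0.74 + 1.6²·24.5²·0.85] + 39.5136 = 1310.41 + 39.5136 = 1349.92.
Reliability = 1349.92 / 1581.91 = 0.853.

0.853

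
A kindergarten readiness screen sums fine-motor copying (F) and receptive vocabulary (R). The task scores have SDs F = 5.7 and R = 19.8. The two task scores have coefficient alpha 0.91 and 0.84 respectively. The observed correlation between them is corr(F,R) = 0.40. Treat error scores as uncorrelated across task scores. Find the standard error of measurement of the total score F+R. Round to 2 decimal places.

Var(total) = 424.53 + 90.288 = 514.818.
True-score variance = 358.88 + 90.288 = 449.168, so reliability = 0.8725.
Error variance = 514.818 − 449.168 = 65.6505; SEM = √65.6505 = 8.10.

8.10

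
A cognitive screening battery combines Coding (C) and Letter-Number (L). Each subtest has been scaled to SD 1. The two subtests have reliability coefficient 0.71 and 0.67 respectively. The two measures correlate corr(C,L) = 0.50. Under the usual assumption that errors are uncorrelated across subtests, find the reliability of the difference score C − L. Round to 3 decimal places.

0.380

Var(C−L) = 1 + 1 − 2·0.50 = 2 − 1 = 1.
Under uncorrelated errors the observed covariances equal the true-score covariances, so only the own-variance terms attenuate.
True-score variance = [0.71 + 0.67] − 1 = 1.38 − 1 = 0.38.
Reliability = 0.38 / 1 = 0.380.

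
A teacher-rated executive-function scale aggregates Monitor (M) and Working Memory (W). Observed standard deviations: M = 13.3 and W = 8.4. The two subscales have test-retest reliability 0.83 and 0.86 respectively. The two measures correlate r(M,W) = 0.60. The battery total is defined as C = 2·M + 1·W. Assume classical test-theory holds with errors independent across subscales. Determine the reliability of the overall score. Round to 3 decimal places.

Var(C) = 2²·13.3² + 8.4² + 2·[2·13.3·8.4·0.60] = 778.12 + 268.128 = 1046.25.
With uncorrelated errors the cross-covariances are all true-score covariance, so they carry over unchanged; only the diagonal terms shrink to ρᵢσᵢ².
True-score variance = [2²·13.3²·0.83 + 8.4²·0.86] + 268.128 = 647.956 + 268.128 = 916.084.
Reliability = 916.084 / 1046.25 = 0.876.

0.876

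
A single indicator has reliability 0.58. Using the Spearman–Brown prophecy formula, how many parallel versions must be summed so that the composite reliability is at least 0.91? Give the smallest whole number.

k ≥ ρ*(1−ρ₁)/(ρ₁(1−ρ*)) = 0.91·0.42 / (0.58·0.09) = 7.322.
Smallest integer k = 8.

8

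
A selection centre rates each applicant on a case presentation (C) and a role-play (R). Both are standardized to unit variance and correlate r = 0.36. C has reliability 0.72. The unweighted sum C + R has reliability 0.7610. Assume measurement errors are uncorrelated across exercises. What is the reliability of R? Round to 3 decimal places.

0.630

Var(C+R) = 2 + 2·0.36 = 2.720.
True-score variance = ρ_C + ρ_R + 2·0.36, so 0.7610 = (0.72 + ρ_R + 0.72) / 2.720.
ρ_R = 0.7610·2.720 − 0.72 − 0.72 = 0.630.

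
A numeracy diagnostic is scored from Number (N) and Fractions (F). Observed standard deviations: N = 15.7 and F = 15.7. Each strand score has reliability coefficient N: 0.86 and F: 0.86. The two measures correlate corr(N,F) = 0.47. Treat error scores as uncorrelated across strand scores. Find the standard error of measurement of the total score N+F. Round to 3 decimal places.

8.308

Var(total) = 492.98 + 231.701 = 724.681.
True-score variance = 423.963 + 231.701 = 655.663, so reliability = 0.9048.
Error variance = 724.681 − 655.663 = 69.0172; SEM = √69.0172 = 8.308.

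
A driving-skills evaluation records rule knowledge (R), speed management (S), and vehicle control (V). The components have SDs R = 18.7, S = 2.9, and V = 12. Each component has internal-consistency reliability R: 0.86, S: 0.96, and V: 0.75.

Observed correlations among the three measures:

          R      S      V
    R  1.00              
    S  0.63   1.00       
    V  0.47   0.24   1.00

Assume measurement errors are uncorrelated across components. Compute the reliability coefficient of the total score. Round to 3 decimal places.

Var(R+S+V) = 18.7² + 2.9² + 12² + 2·[18.7·2.9·0.63 + 18.7·12·0.47 + 2.9·12·0.24] = 502.1 + 295.97 = 798.07.
Under uncorrelated errors the observed covariances equal the true-score covariances, so only the own-variance terms attenuate.
True-score variance = [18.7²·0.86 + 2.9²·0.96 + 12²·0.75] + 295.97 = 416.807 + 295.97 = 712.777.
Reliability = 712.777 / 798.07 = 0.893.

0.893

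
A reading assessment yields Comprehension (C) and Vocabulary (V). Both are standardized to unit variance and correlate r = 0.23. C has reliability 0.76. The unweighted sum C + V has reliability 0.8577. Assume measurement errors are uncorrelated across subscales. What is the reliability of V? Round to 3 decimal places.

0.890

Var(C+V) = 2 + 2·0.23 = 2.460.
True-score variance = ρ_C + ρ_V + 2·0.23, so 0.8577 = (0.76 + ρ_V + 0.46) / 2.460.
ρ_V = 0.8577·2.460 − 0.76 − 0.46 = 0.890.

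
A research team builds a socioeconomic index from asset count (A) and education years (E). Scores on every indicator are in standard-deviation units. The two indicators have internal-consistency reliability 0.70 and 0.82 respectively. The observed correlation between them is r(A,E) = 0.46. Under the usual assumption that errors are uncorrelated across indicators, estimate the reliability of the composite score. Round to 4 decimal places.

0.8356

Var(A+E) = 2 + 2·[0.46] = 2 + 0.92 = 2.92.
With uncorrelated errors the cross-covariances are all true-score covariance, so they carry over unchanged; only the diagonal terms shrink to ρᵢσᵢ².
True-score variance = [0.70 + 0.82] + 0.92 = 1.52 + 0.92 = 2.44.
Reliability = 2.44 / 2.92 = 0.8356.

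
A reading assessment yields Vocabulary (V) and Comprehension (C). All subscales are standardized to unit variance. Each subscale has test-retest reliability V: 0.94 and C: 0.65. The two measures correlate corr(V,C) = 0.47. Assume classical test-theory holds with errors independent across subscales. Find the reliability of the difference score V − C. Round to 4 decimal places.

Var(V−C) = 1 + 1 − 2·0.47 = 2 − 0.94 = 1.06.
Under uncorrelated errors the observed covariances equal the true-score covariances, so only the own-variance terms attenuate.
True-score variance = [0.94 + 0.65] − 0.94 = 1.59 − 0.94 = 0.65.
Reliability = 0.65 / 1.06 = 0.6132.

0.6132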